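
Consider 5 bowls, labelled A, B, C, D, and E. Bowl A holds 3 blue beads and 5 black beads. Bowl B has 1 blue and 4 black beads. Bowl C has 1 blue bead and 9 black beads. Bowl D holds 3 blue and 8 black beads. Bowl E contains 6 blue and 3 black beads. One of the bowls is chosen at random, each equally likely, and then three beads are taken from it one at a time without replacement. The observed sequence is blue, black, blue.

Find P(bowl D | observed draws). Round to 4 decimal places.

0.1533

The likelihood of the observed sequence under each hypothesis: P(data | bowl A) = (3/8)(5/7)(2/6) = 0.089286; P(data | bowl B) = (1/5)(4/4)(0/3) = 0; P(data | bowl C) = (1/10)(9/9)(0/8) = 0; P(data | bowl D) = (3/11)(8/10)(2/9) = 0.048485; P(data | bowl E) = (6/9)(3/8)(5/7) = 0.17857.
Weighting by the prior gives 1/5 · 0.089286 = 0.017857, 1/5 · 0 = 0, 1/5 · 0 = 0, 1/5 · 0.048485 = 0.009697, 1/5 · 0.17857 = 0.035714; these sum to 0.063268.
So P(bowl D | data) = (0.009697) / (0.063268) = 0.15327.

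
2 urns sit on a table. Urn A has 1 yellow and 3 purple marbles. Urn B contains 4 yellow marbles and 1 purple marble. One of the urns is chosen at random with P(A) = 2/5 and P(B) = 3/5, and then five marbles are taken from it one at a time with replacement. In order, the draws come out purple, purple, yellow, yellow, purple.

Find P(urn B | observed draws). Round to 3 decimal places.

Compute the likelihood of the observed sequence for each case: P(data | urn A) = (3/4)(3/4)(1/4)(1/4)(3/4) = 0.026367; P(data | urn B) = (1/5)(1/5)(4/5)(4/5)(1/5) = 0.00512.
The prior-weighted likelihoods are 2/5 · 0.026367 = 0.010547, 3/5 · 0.00512 = 0.003072; with total 0.013619.
Hence P(urn B | data) = (0.003072) / (0.013619) = 0.22557.

0.226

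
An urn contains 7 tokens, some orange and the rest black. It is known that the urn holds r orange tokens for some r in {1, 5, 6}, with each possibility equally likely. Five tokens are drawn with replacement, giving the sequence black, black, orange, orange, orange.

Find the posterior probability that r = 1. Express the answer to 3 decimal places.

0.048

Under each hypothesis, the probability of the observed sequence is: P(data | r = 1) = (6/7)(6/7)(1/7)(1/7)(1/7) = 0.002142; P(data | r = 5) = (2/7)(2/7)(5/7)(5/7)(5/7) = 0.02975; P(data | r = 6) = (1/7)(1/7)(6/7)(6/7)(6/7) = 0.012852.
Weighting by the prior gives 1/3 · 0.002142 = 0.00071399, 1/3 · 0.02975 = 0.0099165, 1/3 · 0.012852 = 0.0042839; summing to 0.014914.
Hence P(r = 1 | data) = (0.00071399) / (0.014914) = 0.047872.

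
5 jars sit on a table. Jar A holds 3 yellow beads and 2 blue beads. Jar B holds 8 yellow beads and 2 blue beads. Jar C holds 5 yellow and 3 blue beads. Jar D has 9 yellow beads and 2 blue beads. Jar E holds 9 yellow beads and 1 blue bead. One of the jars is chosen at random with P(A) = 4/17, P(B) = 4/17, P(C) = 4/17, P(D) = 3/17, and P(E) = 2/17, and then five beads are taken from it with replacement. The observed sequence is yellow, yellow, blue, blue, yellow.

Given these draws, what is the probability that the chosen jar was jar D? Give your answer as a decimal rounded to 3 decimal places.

0.127

Compute the likelihood of the observed sequence for each case: P(data | jar A) = (3/5)(3/5)(2/5)(2/5)(3/5) = 0.03456; P(data | jar B) = (8/10)(8/10)(2/10)(2/10)(8/10) = 0.02048; P(data | jar C) = (5/8)(5/8)(3/8)(3/8)(5/8) = 0.034332; P(data | jar D) = (9/11)(9/11)(2/11)(2/11)(9/11) = 0.018106; P(data | jar E) = (9/10)(9/10)(1/10)(1/10)(9/10) = 0.00729.
Weighting by the prior gives 4/17 · 0.03456 = 0.0081318, 4/17 · 0.02048 = 0.0048188, 4/17 · 0.034332 = 0.0080782, 3/17 · 0.018106 = 0.0031952, 2/17 · 0.00729 = 0.00085765; summing to 0.025082.
Therefore the posterior P(jar D | data) = (0.0031952) / (0.025082) = 0.12739.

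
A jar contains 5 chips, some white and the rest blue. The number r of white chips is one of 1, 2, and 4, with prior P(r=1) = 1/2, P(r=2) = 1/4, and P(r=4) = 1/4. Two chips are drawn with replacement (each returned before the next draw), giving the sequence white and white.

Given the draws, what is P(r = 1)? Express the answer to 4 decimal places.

For each hypothesis, P(data | H) works out to: P(data | r = 1) = (1/5)(1/5) = 1/25; P(data | r = 2) = (2/5)(2/5) = 4/25; P(data | r = 4) = (4/5)(4/5) = 16/25.
Weighting by the prior gives 1/2 · 1/25 = 1/50, 1/4 · 4/25 = 1/25, 1/4 · 16/25 = 4/25; these sum to 11/50.
Hence P(r = 1 | data) = (1/50) / (11/50) = 1/11.

0.0909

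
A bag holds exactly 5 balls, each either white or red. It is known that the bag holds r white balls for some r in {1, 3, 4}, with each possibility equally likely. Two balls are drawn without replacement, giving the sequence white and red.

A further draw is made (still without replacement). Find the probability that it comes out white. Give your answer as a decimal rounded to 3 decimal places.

Under each hypothesis, the probability of the observed sequence is: P(data | r = 1) = (1/5)(4/4) = 1/5; P(data | r = 3) = (3/5)(2/4) = 3/10; P(data | r = 4) = (4/5)(1/4) = 1/5.
Multiplying each by its prior: 1/3 · 1/5 = 1/15, 1/3 · 3/10 = 1/10, 1/3 · 1/5 = 1/15; summing to 7/30.
The posterior is then P(r = 1 | data) = 2/7, P(r = 3 | data) = 3/7, P(r = 4 | data) = 2/7.
So P(white next | data) = Σ P(white next | H) P(H | data) = (0)(2/7) + (2/3)(3/7) + (1)(2/7) = 4/7.

0.571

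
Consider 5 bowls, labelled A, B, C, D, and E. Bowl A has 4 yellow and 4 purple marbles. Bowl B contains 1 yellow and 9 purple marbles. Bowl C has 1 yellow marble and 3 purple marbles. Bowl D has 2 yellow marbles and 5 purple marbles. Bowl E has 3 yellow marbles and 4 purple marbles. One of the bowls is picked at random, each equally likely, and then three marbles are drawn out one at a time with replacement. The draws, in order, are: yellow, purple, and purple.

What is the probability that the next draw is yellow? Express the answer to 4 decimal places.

0.3280

Compute the likelihood of the observed sequence for each case: P(data | bowl A) = (4/8)(4/8)(4/8) = 0.125; P(data | bowl B) = (1/10)(9/10)(9/10) = 0.081; P(data | bowl C) = (1/4)(3/4)(3/4) = 0.14062; P(data | bowl D) = (2/7)(5/7)(5/7) = 0.14577; P(data | bowl E) = (3/7)(4/7)(4/7) = 0.13994.
The prior-weighted likelihoods are 1/5 · 0.125 = 0.025, 1/5 · 0.081 = 0.0162, 1/5 · 0.14062 = 0.028125, 1/5 · 0.14577 = 0.029155, 1/5 · 0.13994 = 0.027988; these sum to 0.12647.
Dividing through by the total gives posterior P(bowl A | data) = 0.19768, P(bowl B | data) = 0.1281, P(bowl C | data) = 0.22239, P(bowl D | data) = 0.23053, P(bowl E | data) = 0.22131.
So P(yellow next | data) = Σ P(yellow next | H) P(H | data) = (1/2)(0.19768) + (1/10)(0.1281) + (1/4)(0.22239) + (2/7)(0.23053) + (3/7)(0.22131) = 0.32796.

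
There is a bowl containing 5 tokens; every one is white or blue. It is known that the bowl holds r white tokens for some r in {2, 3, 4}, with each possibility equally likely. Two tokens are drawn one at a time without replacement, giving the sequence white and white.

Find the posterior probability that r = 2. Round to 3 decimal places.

0.100

Compute the likelihood of the observed sequence for each case: P(data | r = 2) = (2/5)(1/4) = 1/10; P(data | r = 3) = (3/5)(2/4) = 3/10; P(data | r = 4) = (4/5)(3/4) = 3/5.
The prior-weighted likelihoods are 1/3 · 1/10 = 1/30, 1/3 · 3/10 = 1/10, 1/3 · 3/5 = 1/5; these sum to 1/3.
Hence P(r = 2 | data) = (1/30) / (1/3) = 1/10.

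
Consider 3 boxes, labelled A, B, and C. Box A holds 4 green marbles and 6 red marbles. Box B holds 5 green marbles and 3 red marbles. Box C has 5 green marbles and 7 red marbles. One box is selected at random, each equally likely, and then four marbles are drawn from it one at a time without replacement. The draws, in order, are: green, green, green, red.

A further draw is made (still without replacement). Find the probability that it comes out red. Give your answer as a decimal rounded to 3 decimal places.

The likelihood of the observed sequence under each hypothesis: P(data | box A) = (4/10)(3/9)(2/8)(6/7) = 0.028571; P(data | box B) = (5/8)(4/7)(3/6)(3/5) = 0.10714; P(data | box C) = (5/12)(4/11)(3/10)(7/9) = 0.035354.
Multiplying each by its prior: 1/3 · 0.028571 = 0.0095238, 1/3 · 0.10714 = 0.035714, 1/3 · 0.035354 = 0.011785; with total 0.057023.
The posterior is then P(box A | data) = 0.16702, P(box B | data) = 0.62632, P(box C | data) = 0.20666.
Averaging over the posterior, P(red next | data) = (5/6)(0.16702) + (1/2)(0.62632) + (3/4)(0.20666) = 0.60734.

0.607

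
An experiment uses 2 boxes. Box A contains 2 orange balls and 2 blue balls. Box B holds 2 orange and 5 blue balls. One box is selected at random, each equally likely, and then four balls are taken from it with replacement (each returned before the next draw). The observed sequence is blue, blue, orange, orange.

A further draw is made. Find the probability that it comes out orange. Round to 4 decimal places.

0.4143

The likelihood of the observed sequence under each hypothesis: P(data | box A) = (2/4)(2/4)(2/4)(2/4) = 0.0625; P(data | box B) = (5/7)(5/7)(2/7)(2/7) = 0.041649.
The prior-weighted likelihoods are 1/2 · 0.0625 = 0.03125, 1/2 · 0.041649 = 0.020825; these sum to 0.052075.
The posterior is then P(box A | data) = 0.6001, P(box B | data) = 0.3999.
So P(orange next | data) = Σ P(orange next | H) P(H | data) = (1/2)(0.6001) + (2/7)(0.3999) = 0.41431.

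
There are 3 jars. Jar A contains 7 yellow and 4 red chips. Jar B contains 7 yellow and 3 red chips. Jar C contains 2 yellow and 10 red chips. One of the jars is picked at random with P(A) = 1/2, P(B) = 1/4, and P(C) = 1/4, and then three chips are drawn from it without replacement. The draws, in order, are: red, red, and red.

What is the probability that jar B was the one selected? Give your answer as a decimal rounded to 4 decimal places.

0.0138

Under each hypothesis, the probability of the observed sequence is: P(data | jar A) = (4/11)(3/10)(2/9) = 4/165; P(data | jar B) = (3/10)(2/9)(1/8) = 1/120; P(data | jar C) = (10/12)(9/11)(8/10) = 6/11.
Multiplying each by its prior: 1/2 · 4/165 = 2/165, 1/4 · 1/120 = 1/480, 1/4 · 6/11 = 3/22; with total 53/352.
Therefore the posterior P(jar B | data) = (1/480) / (53/352) = 11/795.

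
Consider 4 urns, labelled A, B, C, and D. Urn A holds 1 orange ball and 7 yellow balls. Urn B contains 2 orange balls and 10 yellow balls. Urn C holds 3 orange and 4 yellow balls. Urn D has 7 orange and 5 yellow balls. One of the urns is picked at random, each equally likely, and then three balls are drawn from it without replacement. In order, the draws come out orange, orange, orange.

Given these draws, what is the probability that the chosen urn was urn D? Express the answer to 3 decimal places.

0.848

For each hypothesis, P(data | H) works out to: P(data | urn A) = (1/8)(0/7) = 0; P(data | urn B) = (2/12)(1/11)(0/10) = 0; P(data | urn C) = (3/7)(2/6)(1/5) = 0.028571; P(data | urn D) = (7/12)(6/11)(5/10) = 0.15909.
Multiplying each by its prior: 1/4 · 0 = 0, 1/4 · 0 = 0, 1/4 · 0.028571 = 0.0071429, 1/4 · 0.15909 = 0.039773; summing to 0.046916.
By Bayes' rule, P(urn D | data) = (0.039773) / (0.046916) = 0.84775.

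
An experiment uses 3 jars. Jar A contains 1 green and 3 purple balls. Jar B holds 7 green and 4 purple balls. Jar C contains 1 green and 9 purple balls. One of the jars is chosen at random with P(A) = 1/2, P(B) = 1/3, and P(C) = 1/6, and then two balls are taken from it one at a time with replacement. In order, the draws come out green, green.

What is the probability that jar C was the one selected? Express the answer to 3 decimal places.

0.010

For each hypothesis, P(data | H) works out to: P(data | jar A) = (1/4)(1/4) = 0.0625; P(data | jar B) = (7/11)(7/11) = 0.40496; P(data | jar C) = (1/10)(1/10) = 0.01.
Weighting by the prior gives 1/2 · 0.0625 = 0.03125, 1/3 · 0.40496 = 0.13499, 1/6 · 0.01 = 0.0016667; these sum to 0.1679.
By Bayes' rule, P(jar C | data) = (0.0016667) / (0.1679) = 0.0099264.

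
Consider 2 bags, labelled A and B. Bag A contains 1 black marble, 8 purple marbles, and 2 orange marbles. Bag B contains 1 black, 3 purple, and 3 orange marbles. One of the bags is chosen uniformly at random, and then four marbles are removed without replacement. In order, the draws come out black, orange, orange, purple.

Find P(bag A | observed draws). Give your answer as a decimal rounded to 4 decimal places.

Under each hypothesis, the probability of the observed sequence is: P(data | bag A) = (1/11)(2/10)(1/9)(8/8) = 0.0020202; P(data | bag B) = (1/7)(3/6)(2/5)(3/4) = 0.021429.
The prior-weighted likelihoods are 1/2 · 0.0020202 = 0.0010101, 1/2 · 0.021429 = 0.010714; summing to 0.011724.
So P(bag A | data) = (0.0010101) / (0.011724) = 0.086154.

0.0862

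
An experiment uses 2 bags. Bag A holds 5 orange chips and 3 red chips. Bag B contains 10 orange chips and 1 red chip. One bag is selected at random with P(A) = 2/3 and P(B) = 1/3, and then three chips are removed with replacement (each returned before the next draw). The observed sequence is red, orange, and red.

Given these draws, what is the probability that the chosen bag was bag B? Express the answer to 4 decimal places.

0.0410

Under each hypothesis, the probability of the observed sequence is: P(data | bag A) = (3/8)(5/8)(3/8) = 0.087891; P(data | bag B) = (1/11)(10/11)(1/11) = 0.0075131.
The prior-weighted likelihoods are 2/3 · 0.087891 = 0.058594, 1/3 · 0.0075131 = 0.0025044; summing to 0.061098.
So P(bag B | data) = (0.0025044) / (0.061098) = 0.04099.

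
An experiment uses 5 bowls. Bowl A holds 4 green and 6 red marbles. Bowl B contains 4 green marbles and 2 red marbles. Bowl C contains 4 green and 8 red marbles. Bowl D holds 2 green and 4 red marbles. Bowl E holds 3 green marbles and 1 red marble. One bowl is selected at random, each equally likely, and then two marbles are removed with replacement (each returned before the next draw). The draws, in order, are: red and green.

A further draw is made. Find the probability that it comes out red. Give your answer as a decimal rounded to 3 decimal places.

0.513

For each hypothesis, P(data | H) works out to: P(data | bowl A) = (6/10)(4/10) = 0.24; P(data | bowl B) = (2/6)(4/6) = 0.22222; P(data | bowl C) = (8/12)(4/12) = 0.22222; P(data | bowl D) = (4/6)(2/6) = 0.22222; P(data | bowl E) = (1/4)(3/4) = 0.1875.
Multiplying each by its prior: 1/5 · 0.24 = 0.048, 1/5 · 0.22222 = 0.044444, 1/5 · 0.22222 = 0.044444, 1/5 · 0.22222 = 0.044444, 1/5 · 0.1875 = 0.0375; summing to 0.21883.
Dividing through by the total gives posterior P(bowl A | data) = 0.21935, P(bowl B | data) = 0.2031, P(bowl C | data) = 0.2031, P(bowl D | data) = 0.2031, P(bowl E | data) = 0.17136.
The predictive probability is P(red next | data) = (3/5)(0.21935) + (1/3)(0.2031) + (2/3)(0.2031) + (2/3)(0.2031) + (1/4)(0.17136) = 0.51294.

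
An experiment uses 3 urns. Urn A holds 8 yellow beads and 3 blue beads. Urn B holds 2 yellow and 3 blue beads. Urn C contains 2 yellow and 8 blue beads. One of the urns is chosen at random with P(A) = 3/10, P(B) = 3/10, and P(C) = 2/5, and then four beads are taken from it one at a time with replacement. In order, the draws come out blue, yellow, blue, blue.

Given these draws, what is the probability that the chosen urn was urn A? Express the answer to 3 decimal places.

0.062

The likelihood of the observed sequence under each hypothesis: P(data | urn A) = (3/11)(8/11)(3/11)(3/11) = 0.014753; P(data | urn B) = (3/5)(2/5)(3/5)(3/5) = 0.0864; P(data | urn C) = (8/10)(2/10)(8/10)(8/10) = 0.1024.
The prior-weighted likelihoods are 3/10 · 0.014753 = 0.0044259, 3/10 · 0.0864 = 0.02592, 2/5 · 0.1024 = 0.04096; these sum to 0.071306.
Therefore the posterior P(urn A | data) = (0.0044259) / (0.071306) = 0.06207.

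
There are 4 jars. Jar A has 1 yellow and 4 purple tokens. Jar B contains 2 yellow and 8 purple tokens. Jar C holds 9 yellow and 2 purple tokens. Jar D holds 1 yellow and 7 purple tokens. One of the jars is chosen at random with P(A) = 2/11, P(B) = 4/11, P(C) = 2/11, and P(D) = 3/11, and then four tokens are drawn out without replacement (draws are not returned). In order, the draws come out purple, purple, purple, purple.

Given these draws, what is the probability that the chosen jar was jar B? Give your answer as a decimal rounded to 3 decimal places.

Under each hypothesis, the probability of the observed sequence is: P(data | jar A) = (4/5)(3/4)(2/3)(1/2) = 1/5; P(data | jar B) = (8/10)(7/9)(6/8)(5/7) = 1/3; P(data | jar C) = (2/11)(1/10)(0/9) = 0; P(data | jar D) = (7/8)(6/7)(5/6)(4/5) = 1/2.
Multiplying each by its prior: 2/11 · 1/5 = 2/55, 4/11 · 1/3 = 4/33, 2/11 · 0 = 0, 3/11 · 1/2 = 3/22; these sum to 97/330.
By Bayes' rule, P(jar B | data) = (4/33) / (97/330) = 40/97.

0.412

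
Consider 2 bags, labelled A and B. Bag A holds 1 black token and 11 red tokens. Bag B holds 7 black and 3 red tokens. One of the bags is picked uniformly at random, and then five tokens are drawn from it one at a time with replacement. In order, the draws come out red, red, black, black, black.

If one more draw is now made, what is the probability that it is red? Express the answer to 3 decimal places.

Under each hypothesis, the probability of the observed sequence is: P(data | bag A) = (11/12)(11/12)(1/12)(1/12)(1/12) = 0.00048627; P(data | bag B) = (3/10)(3/10)(7/10)(7/10)(7/10) = 0.03087.
Weighting by the prior gives 1/2 · 0.00048627 = 0.00024314, 1/2 · 0.03087 = 0.015435; summing to 0.015678.
Dividing through by the total gives posterior P(bag A | data) = 0.015508, P(bag B | data) = 0.98449.
Averaging over the posterior, P(red next | data) = (11/12)(0.015508) + (3/10)(0.98449) = 0.30956.

0.310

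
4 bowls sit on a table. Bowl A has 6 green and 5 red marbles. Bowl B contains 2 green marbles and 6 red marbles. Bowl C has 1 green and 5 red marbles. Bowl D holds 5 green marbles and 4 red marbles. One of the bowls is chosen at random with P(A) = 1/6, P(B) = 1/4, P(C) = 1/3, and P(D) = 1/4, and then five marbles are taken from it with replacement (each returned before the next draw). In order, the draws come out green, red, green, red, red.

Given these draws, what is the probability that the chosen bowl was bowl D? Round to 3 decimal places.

Under each hypothesis, the probability of the observed sequence is: P(data | bowl A) = (6/11)(5/11)(6/11)(5/11)(5/11) = 0.027941; P(data | bowl B) = (2/8)(6/8)(2/8)(6/8)(6/8) = 0.026367; P(data | bowl C) = (1/6)(5/6)(1/6)(5/6)(5/6) = 0.016075; P(data | bowl D) = (5/9)(4/9)(5/9)(4/9)(4/9) = 0.027096.
Weighting by the prior gives 1/6 · 0.027941 = 0.0046569, 1/4 · 0.026367 = 0.0065918, 1/3 · 0.016075 = 0.0053584, 1/4 · 0.027096 = 0.006774; summing to 0.023381.
Therefore the posterior P(bowl D | data) = (0.006774) / (0.023381) = 0.28972.

0.290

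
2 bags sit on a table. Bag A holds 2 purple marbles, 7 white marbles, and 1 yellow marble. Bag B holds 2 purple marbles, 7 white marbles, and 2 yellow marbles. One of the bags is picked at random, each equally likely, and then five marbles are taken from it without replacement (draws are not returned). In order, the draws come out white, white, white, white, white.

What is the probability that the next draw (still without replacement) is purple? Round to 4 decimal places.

For each hypothesis, P(data | H) works out to: P(data | bag A) = (7/10)(6/9)(5/8)(4/7)(3/6) = 1/12; P(data | bag B) = (7/11)(6/10)(5/9)(4/8)(3/7) = 1/22.
Multiplying each by its prior: 1/2 · 1/12 = 1/24, 1/2 · 1/22 = 1/44; these sum to 17/264.
Dividing through by the total gives posterior P(bag A | data) = 11/17, P(bag B | data) = 6/17.
Averaging over the posterior, P(purple next | data) = (2/5)(11/17) + (1/3)(6/17) = 32/85.

0.3765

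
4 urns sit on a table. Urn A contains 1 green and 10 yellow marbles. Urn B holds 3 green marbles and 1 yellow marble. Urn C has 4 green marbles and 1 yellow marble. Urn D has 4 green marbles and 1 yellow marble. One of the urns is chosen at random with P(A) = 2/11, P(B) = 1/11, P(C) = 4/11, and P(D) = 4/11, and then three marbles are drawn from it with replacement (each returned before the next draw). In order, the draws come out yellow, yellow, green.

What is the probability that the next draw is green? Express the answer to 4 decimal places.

Compute the likelihood of the observed sequence for each case: P(data | urn A) = (10/11)(10/11)(1/11) = 0.075131; P(data | urn B) = (1/4)(1/4)(3/4) = 0.046875; P(data | urn C) = (1/5)(1/5)(4/5) = 0.032; P(data | urn D) = (1/5)(1/5)(4/5) = 0.032.
Weighting by the prior gives 2/11 · 0.075131 = 0.01366, 1/11 · 0.046875 = 0.0042614, 4/11 · 0.032 = 0.011636, 4/11 · 0.032 = 0.011636; summing to 0.041194.
Normalising, the posterior is P(urn A | data) = 0.33161, P(urn B | data) = 0.10345, P(urn C | data) = 0.28247, P(urn D | data) = 0.28247.
Averaging over the posterior, P(green next | data) = (1/11)(0.33161) + (3/4)(0.10345) + (4/5)(0.28247) + (4/5)(0.28247) = 0.55969.

0.5597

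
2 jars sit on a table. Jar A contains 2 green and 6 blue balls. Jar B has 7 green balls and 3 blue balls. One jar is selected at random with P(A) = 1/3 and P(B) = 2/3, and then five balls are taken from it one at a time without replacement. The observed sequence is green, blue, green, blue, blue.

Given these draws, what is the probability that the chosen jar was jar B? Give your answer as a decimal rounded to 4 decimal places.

0.3182

Compute the likelihood of the observed sequence for each case: P(data | jar A) = (2/8)(6/7)(1/6)(5/5)(4/4) = 1/28; P(data | jar B) = (7/10)(3/9)(6/8)(2/7)(1/6) = 1/120.
Weighting by the prior gives 1/3 · 1/28 = 1/84, 2/3 · 1/120 = 1/180; summing to 11/630.
Therefore the posterior P(jar B | data) = (1/180) / (11/630) = 7/22.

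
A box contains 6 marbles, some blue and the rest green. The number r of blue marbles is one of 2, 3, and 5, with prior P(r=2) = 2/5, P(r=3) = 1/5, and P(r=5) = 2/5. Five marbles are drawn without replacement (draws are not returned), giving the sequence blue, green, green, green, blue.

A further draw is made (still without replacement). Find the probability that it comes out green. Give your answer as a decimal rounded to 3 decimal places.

Compute the likelihood of the observed sequence for each case: P(data | r = 2) = (2/6)(4/5)(3/4)(2/3)(1/2) = 1/15; P(data | r = 3) = (3/6)(3/5)(2/4)(1/3)(2/2) = 1/20; P(data | r = 5) = (5/6)(1/5)(0/4) = 0.
The prior-weighted likelihoods are 2/5 · 1/15 = 2/75, 1/5 · 1/20 = 1/100, 2/5 · 0 = 0; with total 11/300.
Normalising, the posterior is P(r = 2 | data) = 8/11, P(r = 3 | data) = 3/11, P(r = 5 | data) = 0.
So P(green next | data) = Σ P(green next | H) P(H | data) = (1)(8/11) + (0)(3/11) = 8/11.

0.727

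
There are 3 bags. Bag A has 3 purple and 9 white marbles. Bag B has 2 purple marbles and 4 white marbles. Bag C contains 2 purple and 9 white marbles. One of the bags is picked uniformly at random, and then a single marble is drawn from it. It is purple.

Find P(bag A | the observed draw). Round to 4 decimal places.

0.3267

Compute the likelihood of this draw for each case: P(data | bag A) = (3/12) = 1/4; P(data | bag B) = (2/6) = 1/3; P(data | bag C) = (2/11) = 2/11.
Multiplying each by its prior: 1/3 · 1/4 = 1/12, 1/3 · 1/3 = 1/9, 1/3 · 2/11 = 2/33; with total 101/396.
Hence P(bag A | data) = (1/12) / (101/396) = 33/101.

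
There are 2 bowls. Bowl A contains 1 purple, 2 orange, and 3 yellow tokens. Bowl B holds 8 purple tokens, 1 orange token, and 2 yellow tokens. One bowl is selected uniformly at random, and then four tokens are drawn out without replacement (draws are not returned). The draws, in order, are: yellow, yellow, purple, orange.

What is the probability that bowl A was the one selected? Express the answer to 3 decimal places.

0.943

Compute the likelihood of the observed sequence for each case: P(data | bowl A) = (3/6)(2/5)(1/4)(2/3) = 1/30; P(data | bowl B) = (2/11)(1/10)(8/9)(1/8) = 1/495.
Weighting by the prior gives 1/2 · 1/30 = 1/60, 1/2 · 1/495 = 1/990; these sum to 7/396.
Therefore the posterior P(bowl A | data) = (1/60) / (7/396) = 33/35.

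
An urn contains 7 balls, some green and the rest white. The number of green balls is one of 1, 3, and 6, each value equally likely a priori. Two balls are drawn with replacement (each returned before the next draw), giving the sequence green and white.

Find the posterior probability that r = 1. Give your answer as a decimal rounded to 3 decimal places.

The likelihood of the observed sequence under each hypothesis: P(data | r = 1) = (1/7)(6/7) = 6/49; P(data | r = 3) = (3/7)(4/7) = 12/49; P(data | r = 6) = (6/7)(1/7) = 6/49.
Multiplying each by its prior: 1/3 · 6/49 = 2/49, 1/3 · 12/49 = 4/49, 1/3 · 6/49 = 2/49; with total 8/49.
By Bayes' rule, P(r = 1 | data) = (2/49) / (8/49) = 1/4.

0.250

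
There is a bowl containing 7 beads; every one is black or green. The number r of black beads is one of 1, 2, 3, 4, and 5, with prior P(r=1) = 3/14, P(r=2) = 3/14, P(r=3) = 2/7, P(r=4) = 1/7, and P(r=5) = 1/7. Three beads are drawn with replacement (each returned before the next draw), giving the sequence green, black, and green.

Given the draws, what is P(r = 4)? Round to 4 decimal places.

Under each hypothesis, the probability of the observed sequence is: P(data | r = 1) = (6/7)(1/7)(6/7) = 0.10496; P(data | r = 2) = (5/7)(2/7)(5/7) = 0.14577; P(data | r = 3) = (4/7)(3/7)(4/7) = 0.13994; P(data | r = 4) = (3/7)(4/7)(3/7) = 0.10496; P(data | r = 5) = (2/7)(5/7)(2/7) = 0.058309.
The prior-weighted likelihoods are 3/14 · 0.10496 = 0.022491, 3/14 · 0.14577 = 0.031237, 2/7 · 0.13994 = 0.039983, 1/7 · 0.10496 = 0.014994, 1/7 · 0.058309 = 0.0083299; these sum to 0.11703.
So P(r = 4 | data) = (0.014994) / (0.11703) = 0.12811.

0.1281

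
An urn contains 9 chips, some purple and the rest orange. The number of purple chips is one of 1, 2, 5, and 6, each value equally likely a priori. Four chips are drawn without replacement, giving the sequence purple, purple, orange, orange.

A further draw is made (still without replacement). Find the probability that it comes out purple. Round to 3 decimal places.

0.571

The likelihood of the observed sequence under each hypothesis: P(data | r = 1) = (1/9)(0/8) = 0; P(data | r = 2) = (2/9)(1/8)(7/7)(6/6) = 1/36; P(data | r = 5) = (5/9)(4/8)(4/7)(3/6) = 5/63; P(data | r = 6) = (6/9)(5/8)(3/7)(2/6) = 5/84.
Multiplying each by its prior: 1/4 · 0 = 0, 1/4 · 1/36 = 1/144, 1/4 · 5/63 = 5/252, 1/4 · 5/84 = 5/336; summing to 1/24.
Dividing through by the total gives posterior P(r = 1 | data) = 0, P(r = 2 | data) = 1/6, P(r = 5 | data) = 10/21, P(r = 6 | data) = 5/14.
Averaging over the posterior, P(purple next | data) = (0)(1/6) + (3/5)(10/21) + (4/5)(5/14) = 4/7.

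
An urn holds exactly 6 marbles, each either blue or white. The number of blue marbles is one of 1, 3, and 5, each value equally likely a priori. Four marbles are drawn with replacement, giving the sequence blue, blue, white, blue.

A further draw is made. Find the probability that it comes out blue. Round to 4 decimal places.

0.6896

Under each hypothesis, the probability of the observed sequence is: P(data | r = 1) = (1/6)(1/6)(5/6)(1/6) = 0.003858; P(data | r = 3) = (3/6)(3/6)(3/6)(3/6) = 0.0625; P(data | r = 5) = (5/6)(5/6)(1/6)(5/6) = 0.096451.
Multiplying each by its prior: 1/3 · 0.003858 = 0.001286, 1/3 · 0.0625 = 0.020833, 1/3 · 0.096451 = 0.03215; summing to 0.05427.
Dividing through by the total gives posterior P(r = 1 | data) = 0.023697, P(r = 3 | data) = 0.38389, P(r = 5 | data) = 0.59242.
So P(blue next | data) = Σ P(blue next | H) P(H | data) = (1/6)(0.023697) + (1/2)(0.38389) + (5/6)(0.59242) = 0.68957.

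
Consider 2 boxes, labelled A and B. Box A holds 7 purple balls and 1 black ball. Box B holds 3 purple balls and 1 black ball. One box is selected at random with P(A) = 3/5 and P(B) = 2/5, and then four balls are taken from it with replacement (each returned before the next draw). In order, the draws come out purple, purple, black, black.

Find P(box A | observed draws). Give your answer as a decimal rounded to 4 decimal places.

The likelihood of the observed sequence under each hypothesis: P(data | box A) = (7/8)(7/8)(1/8)(1/8) = 0.011963; P(data | box B) = (3/4)(3/4)(1/4)(1/4) = 0.035156.
Weighting by the prior gives 3/5 · 0.011963 = 0.0071777, 2/5 · 0.035156 = 0.014063; summing to 0.02124.
Hence P(box A | data) = (0.0071777) / (0.02124) = 0.33793.

0.3379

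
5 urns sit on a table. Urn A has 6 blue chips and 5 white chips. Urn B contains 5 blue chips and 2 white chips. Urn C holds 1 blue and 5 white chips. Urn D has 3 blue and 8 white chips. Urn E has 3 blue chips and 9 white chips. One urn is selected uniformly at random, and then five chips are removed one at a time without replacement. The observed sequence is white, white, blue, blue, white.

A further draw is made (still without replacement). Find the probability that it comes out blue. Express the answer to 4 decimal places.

0.3204

Under each hypothesis, the probability of the observed sequence is: P(data | urn A) = (5/11)(4/10)(6/9)(5/8)(3/7) = 0.032468; P(data | urn B) = (2/7)(1/6)(5/5)(4/4)(0/3) = 0; P(data | urn C) = (5/6)(4/5)(1/4)(0/3) = 0; P(data | urn D) = (8/11)(7/10)(3/9)(2/8)(6/7) = 0.036364; P(data | urn E) = (9/12)(8/11)(3/10)(2/9)(7/8) = 0.031818.
The prior-weighted likelihoods are 1/5 · 0.032468 = 0.0064935, 1/5 · 0 = 0, 1/5 · 0 = 0, 1/5 · 0.036364 = 0.0072727, 1/5 · 0.031818 = 0.0063636; these sum to 0.02013.
Dividing through by the total gives posterior P(urn A | data) = 0.32258, P(urn B | data) = 0, P(urn C | data) = 0, P(urn D | data) = 0.36129, P(urn E | data) = 0.31613.
So P(blue next | data) = Σ P(blue next | H) P(H | data) = (2/3)(0.32258) + (1/6)(0.36129) + (1/7)(0.31613) = 0.32043.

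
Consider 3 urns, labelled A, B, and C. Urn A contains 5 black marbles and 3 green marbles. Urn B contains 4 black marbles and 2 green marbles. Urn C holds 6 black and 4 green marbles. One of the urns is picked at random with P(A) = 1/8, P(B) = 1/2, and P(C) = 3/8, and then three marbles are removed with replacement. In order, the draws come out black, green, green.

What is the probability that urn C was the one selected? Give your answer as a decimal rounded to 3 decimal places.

For each hypothesis, P(data | H) works out to: P(data | urn A) = (5/8)(3/8)(3/8) = 0.087891; P(data | urn B) = (4/6)(2/6)(2/6) = 0.074074; P(data | urn C) = (6/10)(4/10)(4/10) = 0.096.
Weighting by the prior gives 1/8 · 0.087891 = 0.010986, 1/2 · 0.074074 = 0.037037, 3/8 · 0.096 = 0.036; with total 0.084023.
Hence P(urn C | data) = (0.036) / (0.084023) = 0.42845.

0.428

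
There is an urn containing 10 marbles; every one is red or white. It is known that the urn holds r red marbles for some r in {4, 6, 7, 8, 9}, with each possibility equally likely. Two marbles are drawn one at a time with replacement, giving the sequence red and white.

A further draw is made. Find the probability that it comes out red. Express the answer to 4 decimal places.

0.6340

Compute the likelihood of the observed sequence for each case: P(data | r = 4) = (4/10)(6/10) = 6/25; P(data | r = 6) = (6/10)(4/10) = 6/25; P(data | r = 7) = (7/10)(3/10) = 21/100; P(data | r = 8) = (8/10)(2/10) = 4/25; P(data | r = 9) = (9/10)(1/10) = 9/100.
Weighting by the prior gives 1/5 · 6/25 = 6/125, 1/5 · 6/25 = 6/125, 1/5 · 21/100 = 21/500, 1/5 · 4/25 = 4/125, 1/5 · 9/100 = 9/500; summing to 47/250.
Normalising, the posterior is P(r = 4 | data) = 12/47, P(r = 6 | data) = 12/47, P(r = 7 | data) = 21/94, P(r = 8 | data) = 8/47, P(r = 9 | data) = 9/94.
Averaging over the posterior, P(red next | data) = (2/5)(12/47) + (3/5)(12/47) + (7/10)(21/94) + (4/5)(8/47) + (9/10)(9/94) = 149/235.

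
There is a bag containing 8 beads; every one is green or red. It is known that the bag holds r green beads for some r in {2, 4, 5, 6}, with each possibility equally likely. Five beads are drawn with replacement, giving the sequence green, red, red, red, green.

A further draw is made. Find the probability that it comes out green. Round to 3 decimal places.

0.479

Under each hypothesis, the probability of the observed sequence is: P(data | r = 2) = (2/8)(6/8)(6/8)(6/8)(2/8) = 0.026367; P(data | r = 4) = (4/8)(4/8)(4/8)(4/8)(4/8) = 0.03125; P(data | r = 5) = (5/8)(3/8)(3/8)(3/8)(5/8) = 0.020599; P(data | r = 6) = (6/8)(2/8)(2/8)(2/8)(6/8) = 0.0087891.
Multiplying each by its prior: 1/4 · 0.026367 = 0.0065918, 1/4 · 0.03125 = 0.0078125, 1/4 · 0.020599 = 0.0051498, 1/4 · 0.0087891 = 0.0021973; summing to 0.021751.
Normalising, the posterior is P(r = 2 | data) = 0.30305, P(r = 4 | data) = 0.35917, P(r = 5 | data) = 0.23676, P(r = 6 | data) = 0.10102.
So P(green next | data) = Σ P(green next | H) P(H | data) = (1/4)(0.30305) + (1/2)(0.35917) + (5/8)(0.23676) + (3/4)(0.10102) = 0.47909.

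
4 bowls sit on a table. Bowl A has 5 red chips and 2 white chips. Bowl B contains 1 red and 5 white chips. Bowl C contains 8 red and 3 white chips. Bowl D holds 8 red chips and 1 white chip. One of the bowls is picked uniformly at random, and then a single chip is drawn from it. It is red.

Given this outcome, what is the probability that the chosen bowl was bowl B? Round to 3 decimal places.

0.067

Under each hypothesis, the probability of this draw is: P(data | bowl A) = (5/7) = 0.71429; P(data | bowl B) = (1/6) = 0.16667; P(data | bowl C) = (8/11) = 0.72727; P(data | bowl D) = (8/9) = 0.88889.
Weighting by the prior gives 1/4 · 0.71429 = 0.17857, 1/4 · 0.16667 = 0.041667, 1/4 · 0.72727 = 0.18182, 1/4 · 0.88889 = 0.22222; summing to 0.62428.
Therefore the posterior P(bowl B | data) = (0.041667) / (0.62428) = 0.066744.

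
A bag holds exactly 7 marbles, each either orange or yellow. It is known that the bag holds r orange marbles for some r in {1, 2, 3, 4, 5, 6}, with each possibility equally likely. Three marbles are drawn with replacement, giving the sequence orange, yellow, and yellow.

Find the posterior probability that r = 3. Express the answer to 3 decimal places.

The likelihood of the observed sequence under each hypothesis: P(data | r = 1) = (1/7)(6/7)(6/7) = 0.10496; P(data | r = 2) = (2/7)(5/7)(5/7) = 0.14577; P(data | r = 3) = (3/7)(4/7)(4/7) = 0.13994; P(data | r = 4) = (4/7)(3/7)(3/7) = 0.10496; P(data | r = 5) = (5/7)(2/7)(2/7) = 0.058309; P(data | r = 6) = (6/7)(1/7)(1/7) = 0.017493.
Weighting by the prior gives 1/6 · 0.10496 = 0.017493, 1/6 · 0.14577 = 0.024295, 1/6 · 0.13994 = 0.023324, 1/6 · 0.10496 = 0.017493, 1/6 · 0.058309 = 0.0097182, 1/6 · 0.017493 = 0.0029155; these sum to 0.095238.
So P(r = 3 | data) = (0.023324) / (0.095238) = 0.2449.

0.245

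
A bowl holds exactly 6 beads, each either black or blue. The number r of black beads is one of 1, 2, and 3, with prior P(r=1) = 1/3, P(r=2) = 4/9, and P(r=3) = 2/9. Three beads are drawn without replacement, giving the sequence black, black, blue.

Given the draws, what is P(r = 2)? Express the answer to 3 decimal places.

0.471

Under each hypothesis, the probability of the observed sequence is: P(data | r = 1) = (1/6)(0/5) = 0; P(data | r = 2) = (2/6)(1/5)(4/4) = 1/15; P(data | r = 3) = (3/6)(2/5)(3/4) = 3/20.
Weighting by the prior gives 1/3 · 0 = 0, 4/9 · 1/15 = 4/135, 2/9 · 3/20 = 1/30; summing to 17/270.
By Bayes' rule, P(r = 2 | data) = (4/135) / (17/270) = 8/17.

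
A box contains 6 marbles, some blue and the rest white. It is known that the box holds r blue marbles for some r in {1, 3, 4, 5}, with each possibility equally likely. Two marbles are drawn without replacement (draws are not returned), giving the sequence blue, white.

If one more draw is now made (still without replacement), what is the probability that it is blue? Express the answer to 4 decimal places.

For each hypothesis, P(data | H) works out to: P(data | r = 1) = (1/6)(5/5) = 1/6; P(data | r = 3) = (3/6)(3/5) = 3/10; P(data | r = 4) = (4/6)(2/5) = 4/15; P(data | r = 5) = (5/6)(1/5) = 1/6.
Multiplying each by its prior: 1/4 · 1/6 = 1/24, 1/4 · 3/10 = 3/40, 1/4 · 4/15 = 1/15, 1/4 · 1/6 = 1/24; summing to 9/40.
Dividing through by the total gives posterior P(r = 1 | data) = 5/27, P(r = 3 | data) = 1/3, P(r = 4 | data) = 8/27, P(r = 5 | data) = 5/27.
Averaging over the posterior, P(blue next | data) = (0)(5/27) + (1/2)(1/3) + (3/4)(8/27) + (1)(5/27) = 31/54.

0.5741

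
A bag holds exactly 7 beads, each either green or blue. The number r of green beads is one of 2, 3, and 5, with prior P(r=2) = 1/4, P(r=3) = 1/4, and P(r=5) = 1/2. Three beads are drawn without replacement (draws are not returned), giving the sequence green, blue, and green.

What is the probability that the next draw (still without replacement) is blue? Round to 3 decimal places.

Under each hypothesis, the probability of the observed sequence is: P(data | r = 2) = (2/7)(5/6)(1/5) = 1/21; P(data | r = 3) = (3/7)(4/6)(2/5) = 4/35; P(data | r = 5) = (5/7)(2/6)(4/5) = 4/21.
The prior-weighted likelihoods are 1/4 · 1/21 = 1/84, 1/4 · 4/35 = 1/35, 1/2 · 4/21 = 2/21; summing to 19/140.
Normalising, the posterior is P(r = 2 | data) = 5/57, P(r = 3 | data) = 4/19, P(r = 5 | data) = 40/57.
The predictive probability is P(blue next | data) = (1)(5/57) + (3/4)(4/19) + (1/4)(40/57) = 8/19.

0.421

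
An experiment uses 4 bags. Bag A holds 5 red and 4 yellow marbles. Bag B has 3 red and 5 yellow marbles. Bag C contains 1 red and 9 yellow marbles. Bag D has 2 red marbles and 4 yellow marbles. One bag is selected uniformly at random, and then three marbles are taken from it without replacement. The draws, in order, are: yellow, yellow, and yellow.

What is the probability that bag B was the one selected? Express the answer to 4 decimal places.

Under each hypothesis, the probability of the observed sequence is: P(data | bag A) = (4/9)(3/8)(2/7) = 0.047619; P(data | bag B) = (5/8)(4/7)(3/6) = 0.17857; P(data | bag C) = (9/10)(8/9)(7/8) = 0.7; P(data | bag D) = (4/6)(3/5)(2/4) = 0.2.
Multiplying each by its prior: 1/4 · 0.047619 = 0.011905, 1/4 · 0.17857 = 0.044643, 1/4 · 0.7 = 0.175, 1/4 · 0.2 = 0.05; summing to 0.28155.
Hence P(bag B | data) = (0.044643) / (0.28155) = 0.15856.

0.1586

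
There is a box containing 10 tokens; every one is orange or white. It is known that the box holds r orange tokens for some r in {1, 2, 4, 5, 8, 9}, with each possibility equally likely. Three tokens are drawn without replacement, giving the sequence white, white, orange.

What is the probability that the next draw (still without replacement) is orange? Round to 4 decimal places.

0.3347

The likelihood of the observed sequence under each hypothesis: P(data | r = 1) = (9/10)(8/9)(1/8) = 1/10; P(data | r = 2) = (8/10)(7/9)(2/8) = 7/45; P(data | r = 4) = (6/10)(5/9)(4/8) = 1/6; P(data | r = 5) = (5/10)(4/9)(5/8) = 5/36; P(data | r = 8) = (2/10)(1/9)(8/8) = 1/45; P(data | r = 9) = (1/10)(0/9) = 0.
Multiplying each by its prior: 1/6 · 1/10 = 1/60, 1/6 · 7/45 = 7/270, 1/6 · 1/6 = 1/36, 1/6 · 5/36 = 5/216, 1/6 · 1/45 = 1/270, 1/6 · 0 = 0; with total 7/72.
Dividing through by the total gives posterior P(r = 1 | data) = 6/35, P(r = 2 | data) = 4/15, P(r = 4 | data) = 2/7, P(r = 5 | data) = 5/21, P(r = 8 | data) = 4/105, P(r = 9 | data) = 0.
The predictive probability is P(orange next | data) = (0)(6/35) + (1/7)(4/15) + (3/7)(2/7) + (4/7)(5/21) + (1)(4/105) = 82/245.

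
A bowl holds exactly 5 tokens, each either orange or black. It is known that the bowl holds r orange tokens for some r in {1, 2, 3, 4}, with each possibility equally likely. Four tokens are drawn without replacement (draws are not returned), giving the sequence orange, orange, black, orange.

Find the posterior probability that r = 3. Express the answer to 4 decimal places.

0.3333

The likelihood of the observed sequence under each hypothesis: P(data | r = 1) = (1/5)(0/4) = 0; P(data | r = 2) = (2/5)(1/4)(3/3)(0/2) = 0; P(data | r = 3) = (3/5)(2/4)(2/3)(1/2) = 1/10; P(data | r = 4) = (4/5)(3/4)(1/3)(2/2) = 1/5.
Weighting by the prior gives 1/4 · 0 = 0, 1/4 · 0 = 0, 1/4 · 1/10 = 1/40, 1/4 · 1/5 = 1/20; with total 3/40.
By Bayes' rule, P(r = 3 | data) = (1/40) / (3/40) = 1/3.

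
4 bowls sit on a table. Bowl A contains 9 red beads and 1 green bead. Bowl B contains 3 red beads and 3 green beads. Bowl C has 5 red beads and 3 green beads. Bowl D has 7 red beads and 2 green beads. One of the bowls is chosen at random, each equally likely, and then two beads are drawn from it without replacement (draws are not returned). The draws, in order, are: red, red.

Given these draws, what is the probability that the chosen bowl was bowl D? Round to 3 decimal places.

0.301

Under each hypothesis, the probability of the observed sequence is: P(data | bowl A) = (9/10)(8/9) = 4/5; P(data | bowl B) = (3/6)(2/5) = 1/5; P(data | bowl C) = (5/8)(4/7) = 5/14; P(data | bowl D) = (7/9)(6/8) = 7/12.
Weighting by the prior gives 1/4 · 4/5 = 1/5, 1/4 · 1/5 = 1/20, 1/4 · 5/14 = 5/56, 1/4 · 7/12 = 7/48; with total 163/336.
So P(bowl D | data) = (7/48) / (163/336) = 49/163.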